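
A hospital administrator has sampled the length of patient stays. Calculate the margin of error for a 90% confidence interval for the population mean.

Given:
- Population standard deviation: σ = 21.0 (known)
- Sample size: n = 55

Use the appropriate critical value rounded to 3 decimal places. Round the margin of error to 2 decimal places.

The population standard deviation σ is known, so use the z-interval margin of error formula.

For 90% confidence, z* = 1.645 (from standard normal table)

Margin of error formula for z-interval: E = z* × σ/√n

E = 1.645 × 21.0/√55
  = 1.645 × 2.831639
  = 4.6580

Rounded to 2 decimal places:

4.66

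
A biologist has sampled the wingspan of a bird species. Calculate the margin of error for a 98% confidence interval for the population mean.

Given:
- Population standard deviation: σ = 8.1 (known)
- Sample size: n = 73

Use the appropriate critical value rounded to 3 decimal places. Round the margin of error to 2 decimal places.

The population standard deviation σ is known, so use the z-interval margin of error formula.

For 98% confidence, z* = 2.326 (from standard normal table)

Margin of error formula for z-interval: E = z* × σ/√n

E = 2.326 × 8.1/√73
  = 2.326 × 0.948033
  = 2.2051

Rounded to 2 decimal places:

2.21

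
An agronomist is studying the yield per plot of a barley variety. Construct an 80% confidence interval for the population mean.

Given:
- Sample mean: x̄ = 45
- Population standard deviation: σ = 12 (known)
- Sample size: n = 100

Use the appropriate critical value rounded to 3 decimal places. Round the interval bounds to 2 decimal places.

The population standard deviation σ is known, so use a z-interval (standard normal critical value).

For 80% confidence, z* = 1.282 (from standard normal table)

Standard error: SE = σ/√n = 12/√100 = 1.200000

Margin of error: E = z* × SE = 1.282 × 1.200000 = 1.5384

Z-interval: x̄ ± E = 45 ± 1.5384 = (43.4616, 46.5384)

Rounded to 2 decimal places:

(43.46, 46.54)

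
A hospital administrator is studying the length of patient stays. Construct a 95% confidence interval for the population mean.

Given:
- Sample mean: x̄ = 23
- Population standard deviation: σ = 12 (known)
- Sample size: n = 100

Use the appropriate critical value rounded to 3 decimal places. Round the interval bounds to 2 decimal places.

The population standard deviation σ is known, so use a z-interval (standard normal critical value).

For 95% confidence, z* = 1.96 (from standard normal table)

Standard error: SE = σ/√n = 12/√100 = 1.200000

Margin of error: E = z* × SE = 1.96 × 1.200000 = 2.3520

Z-interval: x̄ ± E = 23 ± 2.3520 = (20.6480, 25.3520)

Rounded to 2 decimal places:

(20.65, 25.35)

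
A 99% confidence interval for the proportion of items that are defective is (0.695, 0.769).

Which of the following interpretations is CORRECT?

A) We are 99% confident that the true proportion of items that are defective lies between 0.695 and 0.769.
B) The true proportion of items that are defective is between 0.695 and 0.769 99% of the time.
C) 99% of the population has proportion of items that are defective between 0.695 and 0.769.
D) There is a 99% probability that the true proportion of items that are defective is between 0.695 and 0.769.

A confidence interval represents our confidence in the procedure, not a probability statement about the parameter.

Key concept: If we repeated this sampling process many times and computed a 99% CI each time, about 99% of those intervals would contain the true population parameter.

For this specific interval (0.695, 0.769):
- Midpoint (point estimate): 0.732
- Margin of error: 0.037

The correct interpretation is the one stating confidence that the true parameter lies in the interval — option A.

A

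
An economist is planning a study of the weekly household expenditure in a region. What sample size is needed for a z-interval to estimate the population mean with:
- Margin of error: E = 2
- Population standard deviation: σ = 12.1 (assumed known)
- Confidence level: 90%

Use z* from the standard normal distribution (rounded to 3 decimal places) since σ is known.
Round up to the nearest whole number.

Using z* since population σ is known (z-interval formula).

For 90% confidence, z* = 1.645 (from standard normal table)

Sample size formula for z-interval: n = (z*σ/E)²

n = (1.645 × 12.1 / 2)²
  = (9.952250)²
  = 99.0473

Round up to the nearest whole number: n = 100

100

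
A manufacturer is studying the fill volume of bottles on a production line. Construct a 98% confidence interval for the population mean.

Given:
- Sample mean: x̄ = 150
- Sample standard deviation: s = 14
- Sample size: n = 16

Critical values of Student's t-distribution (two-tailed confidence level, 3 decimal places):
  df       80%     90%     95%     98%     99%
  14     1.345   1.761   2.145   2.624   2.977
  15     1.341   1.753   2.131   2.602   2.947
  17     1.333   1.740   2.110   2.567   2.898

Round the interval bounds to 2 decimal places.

The population standard deviation σ is unknown (only the sample standard deviation s is given), so use a t-interval with df = n - 1 = 16 - 1 = 15.

For 98% confidence with df = 15, t* = 2.602 (from t-table)

Standard error: SE = s/√n = 14/√16 = 3.500000

Margin of error: E = t* × SE = 2.602 × 3.500000 = 9.1070

T-interval: x̄ ± E = 150 ± 9.1070 = (140.8930, 159.1070)

Rounded to 2 decimal places:

(140.89, 159.11)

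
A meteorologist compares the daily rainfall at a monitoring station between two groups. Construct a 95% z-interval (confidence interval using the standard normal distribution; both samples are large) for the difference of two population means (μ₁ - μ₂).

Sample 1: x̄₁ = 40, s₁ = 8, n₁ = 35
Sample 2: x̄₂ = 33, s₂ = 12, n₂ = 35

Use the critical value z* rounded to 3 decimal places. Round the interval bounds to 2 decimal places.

Both samples are large (n₁ = 35 ≥ 30, n₂ = 35 ≥ 30), so a z-interval for the difference of means applies.

Point estimate: x̄₁ - x̄₂ = 40 - 33 = 7

Standard error: SE = √(s₁²/n₁ + s₂²/n₂)
= √(8²/35 + 12²/35)
= √(1.828571 + 4.114286)
= 2.437798

For 95% confidence, z* = 1.96 (from standard normal table)
Margin of error: E = z* × SE = 1.96 × 2.437798 = 4.7781

Z-interval: (x̄₁ - x̄₂) ± E = 7 ± 4.7781 = (2.2219, 11.7781)

Rounded to 2 decimal places:

(2.22, 11.78)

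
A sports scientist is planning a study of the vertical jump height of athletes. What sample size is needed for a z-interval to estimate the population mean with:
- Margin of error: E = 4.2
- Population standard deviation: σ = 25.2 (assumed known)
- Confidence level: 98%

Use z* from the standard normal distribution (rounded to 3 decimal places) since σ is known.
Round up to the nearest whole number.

Using z* since population σ is known (z-interval formula).

For 98% confidence, z* = 2.326 (from standard normal table)

Sample size formula for z-interval: n = (z*σ/E)²

n = (2.326 × 25.2 / 4.2)²
  = (13.956000)²
  = 194.7699

Round up to the nearest whole number: n = 195

195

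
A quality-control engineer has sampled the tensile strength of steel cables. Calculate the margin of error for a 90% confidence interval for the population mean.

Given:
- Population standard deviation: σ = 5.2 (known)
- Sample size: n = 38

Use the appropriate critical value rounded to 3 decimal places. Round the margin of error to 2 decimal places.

The population standard deviation σ is known, so use the z-interval margin of error formula.

For 90% confidence, z* = 1.645 (from standard normal table)

Margin of error formula for z-interval: E = z* × σ/√n

E = 1.645 × 5.2/√38
  = 1.645 × 0.843551
  = 1.3876

Rounded to 2 decimal places:

1.39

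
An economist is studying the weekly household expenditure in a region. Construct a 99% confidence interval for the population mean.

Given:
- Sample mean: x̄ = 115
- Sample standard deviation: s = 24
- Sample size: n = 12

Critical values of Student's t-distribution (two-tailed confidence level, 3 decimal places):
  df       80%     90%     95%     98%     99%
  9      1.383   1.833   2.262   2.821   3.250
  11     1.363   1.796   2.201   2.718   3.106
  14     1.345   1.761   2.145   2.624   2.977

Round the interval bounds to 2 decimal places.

The population standard deviation σ is unknown (only the sample standard deviation s is given), so use a t-interval with df = n - 1 = 12 - 1 = 11.

For 99% confidence with df = 11, t* = 3.106 (from t-table)

Standard error: SE = s/√n = 24/√12 = 6.928203

Margin of error: E = t* × SE = 3.106 × 6.928203 = 21.5190

T-interval: x̄ ± E = 115 ± 21.5190 = (93.4810, 136.5190)

Rounded to 2 decimal places:

(93.48, 136.52)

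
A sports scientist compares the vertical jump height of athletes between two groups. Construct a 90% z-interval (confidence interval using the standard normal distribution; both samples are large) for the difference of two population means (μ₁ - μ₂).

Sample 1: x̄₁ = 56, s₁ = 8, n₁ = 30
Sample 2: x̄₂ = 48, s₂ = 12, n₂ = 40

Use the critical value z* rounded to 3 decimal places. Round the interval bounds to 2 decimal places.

Both samples are large (n₁ = 30 ≥ 30, n₂ = 40 ≥ 30), so a z-interval for the difference of means applies.

Point estimate: x̄₁ - x̄₂ = 56 - 48 = 8

Standard error: SE = √(s₁²/n₁ + s₂²/n₂)
= √(8²/30 + 12²/40)
= √(2.133333 + 3.600000)
= 2.394438

For 90% confidence, z* = 1.645 (from standard normal table)
Margin of error: E = z* × SE = 1.645 × 2.394438 = 3.9389

Z-interval: (x̄₁ - x̄₂) ± E = 8 ± 3.9389 = (4.0611, 11.9389)

Rounded to 2 decimal places:

(4.06, 11.94)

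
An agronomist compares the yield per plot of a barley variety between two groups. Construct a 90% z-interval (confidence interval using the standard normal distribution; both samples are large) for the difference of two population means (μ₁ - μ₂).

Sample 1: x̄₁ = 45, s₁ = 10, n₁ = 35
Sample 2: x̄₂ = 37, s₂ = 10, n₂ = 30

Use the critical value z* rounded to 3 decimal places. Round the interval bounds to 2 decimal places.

Both samples are large (n₁ = 35 ≥ 30, n₂ = 30 ≥ 30), so a z-interval for the difference of means applies.

Point estimate: x̄₁ - x̄₂ = 45 - 37 = 8

Standard error: SE = √(s₁²/n₁ + s₂²/n₂)
= √(10²/35 + 10²/30)
= √(2.857143 + 3.333333)
= 2.488067

For 90% confidence, z* = 1.645 (from standard normal table)
Margin of error: E = z* × SE = 1.645 × 2.488067 = 4.0929

Z-interval: (x̄₁ - x̄₂) ± E = 8 ± 4.0929 = (3.9071, 12.0929)

Rounded to 2 decimal places:

(3.91, 12.09)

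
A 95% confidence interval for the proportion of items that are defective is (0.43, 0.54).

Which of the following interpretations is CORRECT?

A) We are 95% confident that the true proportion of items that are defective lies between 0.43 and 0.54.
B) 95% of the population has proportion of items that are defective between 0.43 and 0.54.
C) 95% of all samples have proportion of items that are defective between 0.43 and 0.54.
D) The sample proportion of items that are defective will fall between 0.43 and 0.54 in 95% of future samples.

A confidence interval represents our confidence in the procedure, not a probability statement about the parameter.

Key concept: If we repeated this sampling process many times and computed a 95% CI each time, about 95% of those intervals would contain the true population parameter.

For this specific interval (0.43, 0.54):
- Midpoint (point estimate): 0.485
- Margin of error: 0.055

The correct interpretation is the one stating confidence that the true parameter lies in the interval — option A.

A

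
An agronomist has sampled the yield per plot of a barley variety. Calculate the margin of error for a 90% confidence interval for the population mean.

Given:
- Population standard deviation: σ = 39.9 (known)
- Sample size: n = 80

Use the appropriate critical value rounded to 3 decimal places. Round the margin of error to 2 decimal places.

The population standard deviation σ is known, so use the z-interval margin of error formula.

For 90% confidence, z* = 1.645 (from standard normal table)

Margin of error formula for z-interval: E = z* × σ/√n

E = 1.645 × 39.9/√80
  = 1.645 × 4.460956
  = 7.3383

Rounded to 2 decimal places:

7.34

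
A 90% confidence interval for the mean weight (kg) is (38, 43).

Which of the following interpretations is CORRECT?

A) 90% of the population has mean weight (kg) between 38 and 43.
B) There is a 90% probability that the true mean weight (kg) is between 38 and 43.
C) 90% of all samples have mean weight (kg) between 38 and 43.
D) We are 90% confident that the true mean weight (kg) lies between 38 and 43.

A confidence interval represents our confidence in the procedure, not a probability statement about the parameter.

Key concept: If we repeated this sampling process many times and computed a 90% CI each time, about 90% of those intervals would contain the true population parameter.

For this specific interval (38, 43):
- Midpoint (point estimate): 40.5
- Margin of error: 2.5

The correct interpretation is the one stating confidence that the true parameter lies in the interval — option D.

D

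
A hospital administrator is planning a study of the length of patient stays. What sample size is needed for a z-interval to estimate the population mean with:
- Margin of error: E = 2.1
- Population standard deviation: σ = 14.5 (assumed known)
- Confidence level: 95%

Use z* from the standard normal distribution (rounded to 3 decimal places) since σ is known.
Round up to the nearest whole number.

Using z* since population σ is known (z-interval formula).

For 95% confidence, z* = 1.96 (from standard normal table)

Sample size formula for z-interval: n = (z*σ/E)²

n = (1.96 × 14.5 / 2.1)²
  = (13.533333)²
  = 183.1511

Round up to the nearest whole number: n = 184

184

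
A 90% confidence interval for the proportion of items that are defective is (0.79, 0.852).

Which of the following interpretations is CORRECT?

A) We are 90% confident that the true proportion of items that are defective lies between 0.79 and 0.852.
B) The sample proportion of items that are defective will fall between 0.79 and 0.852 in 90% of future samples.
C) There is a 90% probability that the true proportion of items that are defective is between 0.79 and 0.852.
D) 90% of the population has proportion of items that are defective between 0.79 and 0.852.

A confidence interval represents our confidence in the procedure, not a probability statement about the parameter.

Key concept: If we repeated this sampling process many times and computed a 90% CI each time, about 90% of those intervals would contain the true population parameter.

For this specific interval (0.79, 0.852):
- Midpoint (point estimate): 0.821
- Margin of error: 0.031

The correct interpretation is the one stating confidence that the true parameter lies in the interval — option A.

A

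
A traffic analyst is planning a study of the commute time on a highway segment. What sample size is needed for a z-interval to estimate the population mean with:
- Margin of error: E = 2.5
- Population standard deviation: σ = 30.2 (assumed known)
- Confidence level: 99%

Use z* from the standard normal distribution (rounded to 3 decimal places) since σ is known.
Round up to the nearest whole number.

Using z* since population σ is known (z-interval formula).

For 99% confidence, z* = 2.576 (from standard normal table)

Sample size formula for z-interval: n = (z*σ/E)²

n = (2.576 × 30.2 / 2.5)²
  = (31.118080)²
  = 968.3349

Round up to the nearest whole number: n = 969

969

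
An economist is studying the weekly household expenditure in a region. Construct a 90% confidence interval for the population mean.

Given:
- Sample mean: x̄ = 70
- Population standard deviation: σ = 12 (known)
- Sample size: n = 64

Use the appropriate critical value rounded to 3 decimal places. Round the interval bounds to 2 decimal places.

The population standard deviation σ is known, so use a z-interval (standard normal critical value).

For 90% confidence, z* = 1.645 (from standard normal table)

Standard error: SE = σ/√n = 12/√64 = 1.500000

Margin of error: E = z* × SE = 1.645 × 1.500000 = 2.4675

Z-interval: x̄ ± E = 70 ± 2.4675 = (67.5325, 72.4675)

Rounded to 2 decimal places:

(67.53, 72.47)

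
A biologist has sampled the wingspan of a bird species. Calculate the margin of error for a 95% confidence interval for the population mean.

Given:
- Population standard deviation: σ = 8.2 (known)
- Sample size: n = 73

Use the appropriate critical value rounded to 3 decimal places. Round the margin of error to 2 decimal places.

The population standard deviation σ is known, so use the z-interval margin of error formula.

For 95% confidence, z* = 1.96 (from standard normal table)

Margin of error formula for z-interval: E = z* × σ/√n

E = 1.96 × 8.2/√73
  = 1.96 × 0.959737
  = 1.8811

Rounded to 2 decimal places:

1.88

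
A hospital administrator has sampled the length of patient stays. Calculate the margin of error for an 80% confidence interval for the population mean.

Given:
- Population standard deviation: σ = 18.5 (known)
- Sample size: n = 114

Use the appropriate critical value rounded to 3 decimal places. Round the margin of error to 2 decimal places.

The population standard deviation σ is known, so use the z-interval margin of error formula.

For 80% confidence, z* = 1.282 (from standard normal table)

Margin of error formula for z-interval: E = z* × σ/√n

E = 1.282 × 18.5/√114
  = 1.282 × 1.732684
  = 2.2213

Rounded to 2 decimal places:

2.22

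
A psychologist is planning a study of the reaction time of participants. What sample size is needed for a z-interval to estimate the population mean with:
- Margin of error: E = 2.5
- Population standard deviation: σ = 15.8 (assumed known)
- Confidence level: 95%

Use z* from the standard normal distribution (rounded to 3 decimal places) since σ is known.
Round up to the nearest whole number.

Using z* since population σ is known (z-interval formula).

For 95% confidence, z* = 1.96 (from standard normal table)

Sample size formula for z-interval: n = (z*σ/E)²

n = (1.96 × 15.8 / 2.5)²
  = (12.387200)²
  = 153.4427

Round up to the nearest whole number: n = 154

154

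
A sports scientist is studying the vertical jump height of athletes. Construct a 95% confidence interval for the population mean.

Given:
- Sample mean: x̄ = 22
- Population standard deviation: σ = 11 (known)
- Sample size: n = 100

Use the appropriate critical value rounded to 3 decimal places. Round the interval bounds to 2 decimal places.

The population standard deviation σ is known, so use a z-interval (standard normal critical value).

For 95% confidence, z* = 1.96 (from standard normal table)

Standard error: SE = σ/√n = 11/√100 = 1.100000

Margin of error: E = z* × SE = 1.96 × 1.100000 = 2.1560

Z-interval: x̄ ± E = 22 ± 2.1560 = (19.8440, 24.1560)

Rounded to 2 decimal places:

(19.84, 24.16)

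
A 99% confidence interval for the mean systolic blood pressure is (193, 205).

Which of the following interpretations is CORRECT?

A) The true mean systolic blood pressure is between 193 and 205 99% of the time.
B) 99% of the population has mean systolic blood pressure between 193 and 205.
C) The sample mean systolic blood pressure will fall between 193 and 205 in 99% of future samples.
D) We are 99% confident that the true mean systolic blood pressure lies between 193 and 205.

A confidence interval represents our confidence in the procedure, not a probability statement about the parameter.

Key concept: If we repeated this sampling process many times and computed a 99% CI each time, about 99% of those intervals would contain the true population parameter.

For this specific interval (193, 205):
- Midpoint (point estimate): 199
- Margin of error: 6

The correct interpretation is the one stating confidence that the true parameter lies in the interval — option D.

D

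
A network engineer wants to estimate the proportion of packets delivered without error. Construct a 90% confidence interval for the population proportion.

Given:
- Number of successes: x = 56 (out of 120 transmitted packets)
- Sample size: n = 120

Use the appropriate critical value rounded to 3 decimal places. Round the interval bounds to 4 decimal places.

Sample proportion: p̂ = 56/120 = 0.466667

Check conditions for normal approximation:
  np̂ = 56 ≥ 10 ✓
  n(1-p̂) = 64 ≥ 10 ✓

The sample is large enough, so use a z-interval (normal approximation) for the proportion.

For 90% confidence, z* = 1.645 (from standard normal table)

Standard error: SE = √(p̂(1-p̂)/n) = √(0.466667×0.533333/120) = 0.04554200

Margin of error: E = z* × SE = 1.645 × 0.04554200 = 0.074917

Z-interval: p̂ ± E = 0.466667 ± 0.074917 = (0.391750, 0.541583)

Rounded to 4 decimal places:

(0.3918, 0.5416)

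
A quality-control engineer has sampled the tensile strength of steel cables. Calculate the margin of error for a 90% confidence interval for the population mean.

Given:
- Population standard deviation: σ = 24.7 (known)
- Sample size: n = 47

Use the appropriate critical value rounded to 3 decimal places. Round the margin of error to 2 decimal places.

The population standard deviation σ is known, so use the z-interval margin of error formula.

For 90% confidence, z* = 1.645 (from standard normal table)

Margin of error formula for z-interval: E = z* × σ/√n

E = 1.645 × 24.7/√47
  = 1.645 × 3.602865
  = 5.9267

Rounded to 2 decimal places:

5.93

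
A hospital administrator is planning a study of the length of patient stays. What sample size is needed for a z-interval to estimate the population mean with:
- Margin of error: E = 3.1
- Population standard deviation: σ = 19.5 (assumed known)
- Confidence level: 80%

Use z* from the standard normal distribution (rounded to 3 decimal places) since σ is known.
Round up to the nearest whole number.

Using z* since population σ is known (z-interval formula).

For 80% confidence, z* = 1.282 (from standard normal table)

Sample size formula for z-interval: n = (z*σ/E)²

n = (1.282 × 19.5 / 3.1)²
  = (8.064194)²
  = 65.0312

Round up to the nearest whole number: n = 66

66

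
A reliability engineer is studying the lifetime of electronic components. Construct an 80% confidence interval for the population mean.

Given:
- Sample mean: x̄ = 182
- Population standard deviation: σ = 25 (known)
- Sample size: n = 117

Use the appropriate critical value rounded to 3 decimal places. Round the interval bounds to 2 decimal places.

The population standard deviation σ is known, so use a z-interval (standard normal critical value).

For 80% confidence, z* = 1.282 (from standard normal table)

Standard error: SE = σ/√n = 25/√117 = 2.311251

Margin of error: E = z* × SE = 1.282 × 2.311251 = 2.9630

Z-interval: x̄ ± E = 182 ± 2.9630 = (179.0370, 184.9630)

Rounded to 2 decimal places:

(179.04, 184.96)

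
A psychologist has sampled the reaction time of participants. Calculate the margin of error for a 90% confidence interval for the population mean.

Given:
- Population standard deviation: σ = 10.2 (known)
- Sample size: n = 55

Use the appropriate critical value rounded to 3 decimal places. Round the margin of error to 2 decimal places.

The population standard deviation σ is known, so use the z-interval margin of error formula.

For 90% confidence, z* = 1.645 (from standard normal table)

Margin of error formula for z-interval: E = z* × σ/√n

E = 1.645 × 10.2/√55
  = 1.645 × 1.375368
  = 2.2625

Rounded to 2 decimal places:

2.26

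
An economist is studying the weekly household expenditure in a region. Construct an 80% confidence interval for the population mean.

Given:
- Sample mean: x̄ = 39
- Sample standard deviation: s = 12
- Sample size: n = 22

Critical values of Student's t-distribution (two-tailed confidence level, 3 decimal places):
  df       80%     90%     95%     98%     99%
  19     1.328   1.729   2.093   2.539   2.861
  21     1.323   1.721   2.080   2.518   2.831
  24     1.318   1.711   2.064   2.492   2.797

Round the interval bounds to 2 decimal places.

The population standard deviation σ is unknown (only the sample standard deviation s is given), so use a t-interval with df = n - 1 = 22 - 1 = 21.

For 80% confidence with df = 21, t* = 1.323 (from t-table)

Standard error: SE = s/√n = 12/√22 = 2.558409

Margin of error: E = t* × SE = 1.323 × 2.558409 = 3.3848

T-interval: x̄ ± E = 39 ± 3.3848 = (35.6152, 42.3848)

Rounded to 2 decimal places:

(35.62, 42.38)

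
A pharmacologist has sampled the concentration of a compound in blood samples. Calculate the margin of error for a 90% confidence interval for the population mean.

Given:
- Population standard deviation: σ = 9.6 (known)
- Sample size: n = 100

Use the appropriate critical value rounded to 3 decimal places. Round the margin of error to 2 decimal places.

The population standard deviation σ is known, so use the z-interval margin of error formula.

For 90% confidence, z* = 1.645 (from standard normal table)

Margin of error formula for z-interval: E = z* × σ/√n

E = 1.645 × 9.6/√100
  = 1.645 × 0.960000
  = 1.5792

Rounded to 2 decimal places:

1.58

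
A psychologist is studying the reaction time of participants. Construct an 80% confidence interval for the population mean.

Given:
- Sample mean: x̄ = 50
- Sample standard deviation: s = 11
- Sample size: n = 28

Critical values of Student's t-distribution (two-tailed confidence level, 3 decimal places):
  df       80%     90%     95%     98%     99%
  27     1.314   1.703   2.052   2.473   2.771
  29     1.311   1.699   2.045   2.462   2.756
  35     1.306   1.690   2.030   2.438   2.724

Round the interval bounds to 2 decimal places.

The population standard deviation σ is unknown (only the sample standard deviation s is given), so use a t-interval with df = n - 1 = 28 - 1 = 27.

For 80% confidence with df = 27, t* = 1.314 (from t-table)

Standard error: SE = s/√n = 11/√28 = 2.078805

Margin of error: E = t* × SE = 1.314 × 2.078805 = 2.7315

T-interval: x̄ ± E = 50 ± 2.7315 = (47.2685, 52.7315)

Rounded to 2 decimal places:

(47.27, 52.73)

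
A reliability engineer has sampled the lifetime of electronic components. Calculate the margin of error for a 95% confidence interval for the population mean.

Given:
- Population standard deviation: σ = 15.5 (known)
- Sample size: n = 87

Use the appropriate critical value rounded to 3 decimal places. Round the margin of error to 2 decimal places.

The population standard deviation σ is known, so use the z-interval margin of error formula.

For 95% confidence, z* = 1.96 (from standard normal table)

Margin of error formula for z-interval: E = z* × σ/√n

E = 1.96 × 15.5/√87
  = 1.96 × 1.661774
  = 3.2571

Rounded to 2 decimal places:

3.26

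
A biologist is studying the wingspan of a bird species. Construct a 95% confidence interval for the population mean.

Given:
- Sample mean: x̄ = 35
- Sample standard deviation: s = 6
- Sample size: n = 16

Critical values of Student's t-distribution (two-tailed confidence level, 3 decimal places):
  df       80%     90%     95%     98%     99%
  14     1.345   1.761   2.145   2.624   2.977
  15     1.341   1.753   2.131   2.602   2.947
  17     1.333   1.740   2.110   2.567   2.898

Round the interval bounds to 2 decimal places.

The population standard deviation σ is unknown (only the sample standard deviation s is given), so use a t-interval with df = n - 1 = 16 - 1 = 15.

For 95% confidence with df = 15, t* = 2.131 (from t-table)

Standard error: SE = s/√n = 6/√16 = 1.500000

Margin of error: E = t* × SE = 2.131 × 1.500000 = 3.1965

T-interval: x̄ ± E = 35 ± 3.1965 = (31.8035, 38.1965)

Rounded to 2 decimal places:

(31.80, 38.20)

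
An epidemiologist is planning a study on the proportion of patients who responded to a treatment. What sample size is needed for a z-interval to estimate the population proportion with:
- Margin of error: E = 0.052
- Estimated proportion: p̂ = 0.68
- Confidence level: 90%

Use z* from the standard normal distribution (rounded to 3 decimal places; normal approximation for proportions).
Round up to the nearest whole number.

Using z* for proportion z-interval (normal approximation).

For 90% confidence, z* = 1.645 (from standard normal table)

Sample size formula for proportion z-interval: n = z*²p̂(1-p̂)/E²

n = 1.645² × 0.68 × 0.32 / 0.052²
  = 2.706025 × 0.2176 / 0.002704
  = 217.7630

Round up to the nearest whole number: n = 218

218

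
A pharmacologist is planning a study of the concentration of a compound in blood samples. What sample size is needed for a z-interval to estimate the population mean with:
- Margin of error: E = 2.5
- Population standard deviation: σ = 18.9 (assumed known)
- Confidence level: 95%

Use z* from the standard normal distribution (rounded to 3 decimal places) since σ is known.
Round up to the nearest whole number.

Using z* since population σ is known (z-interval formula).

For 95% confidence, z* = 1.96 (from standard normal table)

Sample size formula for z-interval: n = (z*σ/E)²

n = (1.96 × 18.9 / 2.5)²
  = (14.817600)²
  = 219.5613

Round up to the nearest whole number: n = 220

220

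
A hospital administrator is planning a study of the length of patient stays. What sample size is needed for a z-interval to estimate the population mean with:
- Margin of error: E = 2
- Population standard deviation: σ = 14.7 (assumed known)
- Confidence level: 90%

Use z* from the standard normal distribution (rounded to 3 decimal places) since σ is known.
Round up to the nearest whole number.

Using z* since population σ is known (z-interval formula).

For 90% confidence, z* = 1.645 (from standard normal table)

Sample size formula for z-interval: n = (z*σ/E)²

n = (1.645 × 14.7 / 2)²
  = (12.090750)²
  = 146.1862

Round up to the nearest whole number: n = 147

147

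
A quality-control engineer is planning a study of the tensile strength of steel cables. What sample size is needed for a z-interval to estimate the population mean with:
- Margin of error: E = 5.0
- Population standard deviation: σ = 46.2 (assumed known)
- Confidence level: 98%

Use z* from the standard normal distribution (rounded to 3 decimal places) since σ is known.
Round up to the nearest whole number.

Using z* since population σ is known (z-interval formula).

For 98% confidence, z* = 2.326 (from standard normal table)

Sample size formula for z-interval: n = (z*σ/E)²

n = (2.326 × 46.2 / 5.0)²
  = (21.492240)²
  = 461.9164

Round up to the nearest whole number: n = 462

462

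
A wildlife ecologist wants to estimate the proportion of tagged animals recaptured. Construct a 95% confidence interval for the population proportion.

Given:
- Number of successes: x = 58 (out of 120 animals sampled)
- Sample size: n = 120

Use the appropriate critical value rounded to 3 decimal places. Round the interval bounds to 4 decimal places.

Sample proportion: p̂ = 58/120 = 0.483333

Check conditions for normal approximation:
  np̂ = 58 ≥ 10 ✓
  n(1-p̂) = 62 ≥ 10 ✓

The sample is large enough, so use a z-interval (normal approximation) for the proportion.

For 95% confidence, z* = 1.96 (from standard normal table)

Standard error: SE = √(p̂(1-p̂)/n) = √(0.483333×0.516667/120) = 0.04561818

Margin of error: E = z* × SE = 1.96 × 0.04561818 = 0.089412

Z-interval: p̂ ± E = 0.483333 ± 0.089412 = (0.393922, 0.572745)

Rounded to 4 decimal places:

(0.3939, 0.5727)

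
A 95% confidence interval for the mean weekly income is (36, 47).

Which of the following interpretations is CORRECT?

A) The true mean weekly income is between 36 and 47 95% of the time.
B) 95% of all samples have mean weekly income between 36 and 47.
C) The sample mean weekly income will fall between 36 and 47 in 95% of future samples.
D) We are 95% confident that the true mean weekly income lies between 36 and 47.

A confidence interval represents our confidence in the procedure, not a probability statement about the parameter.

Key concept: If we repeated this sampling process many times and computed a 95% CI each time, about 95% of those intervals would contain the true population parameter.

For this specific interval (36, 47):
- Midpoint (point estimate): 41.5
- Margin of error: 5.5

The correct interpretation is the one stating confidence that the true parameter lies in the interval — option D.

D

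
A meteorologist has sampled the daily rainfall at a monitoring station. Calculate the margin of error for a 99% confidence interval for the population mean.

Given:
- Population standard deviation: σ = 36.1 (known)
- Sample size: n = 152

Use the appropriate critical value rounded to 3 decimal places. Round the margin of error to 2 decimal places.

The population standard deviation σ is known, so use the z-interval margin of error formula.

For 99% confidence, z* = 2.576 (from standard normal table)

Margin of error formula for z-interval: E = z* × σ/√n

E = 2.576 × 36.1/√152
  = 2.576 × 2.928097
  = 7.5428

Rounded to 2 decimal places:

7.54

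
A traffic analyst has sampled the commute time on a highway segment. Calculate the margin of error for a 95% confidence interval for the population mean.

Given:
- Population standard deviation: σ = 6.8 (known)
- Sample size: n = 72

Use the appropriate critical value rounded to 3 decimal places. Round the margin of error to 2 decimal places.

The population standard deviation σ is known, so use the z-interval margin of error formula.

For 95% confidence, z* = 1.96 (from standard normal table)

Margin of error formula for z-interval: E = z* × σ/√n

E = 1.96 × 6.8/√72
  = 1.96 × 0.801388
  = 1.5707

Rounded to 2 decimal places:

1.57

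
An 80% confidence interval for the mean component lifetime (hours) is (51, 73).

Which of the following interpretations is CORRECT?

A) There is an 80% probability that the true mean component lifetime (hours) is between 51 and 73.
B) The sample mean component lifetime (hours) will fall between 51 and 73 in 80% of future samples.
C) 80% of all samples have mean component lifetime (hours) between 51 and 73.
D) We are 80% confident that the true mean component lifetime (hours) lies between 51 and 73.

A confidence interval represents our confidence in the procedure, not a probability statement about the parameter.

Key concept: If we repeated this sampling process many times and computed an 80% CI each time, about 80% of those intervals would contain the true population parameter.

For this specific interval (51, 73):
- Midpoint (point estimate): 62
- Margin of error: 11

The correct interpretation is the one stating confidence that the true parameter lies in the interval — option D.

D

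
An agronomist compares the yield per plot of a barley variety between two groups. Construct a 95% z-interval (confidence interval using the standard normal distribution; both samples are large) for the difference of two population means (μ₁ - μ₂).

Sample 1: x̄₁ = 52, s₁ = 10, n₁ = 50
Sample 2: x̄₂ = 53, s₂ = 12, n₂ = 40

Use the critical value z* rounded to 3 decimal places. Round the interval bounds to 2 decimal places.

Both samples are large (n₁ = 50 ≥ 30, n₂ = 40 ≥ 30), so a z-interval for the difference of means applies.

Point estimate: x̄₁ - x̄₂ = 52 - 53 = -1

Standard error: SE = √(s₁²/n₁ + s₂²/n₂)
= √(10²/50 + 12²/40)
= √(2.000000 + 3.600000)
= 2.366432

For 95% confidence, z* = 1.96 (from standard normal table)
Margin of error: E = z* × SE = 1.96 × 2.366432 = 4.6382

Z-interval: (x̄₁ - x̄₂) ± E = -1 ± 4.6382 = (-5.6382, 3.6382)

Rounded to 2 decimal places:

(-5.64, 3.64)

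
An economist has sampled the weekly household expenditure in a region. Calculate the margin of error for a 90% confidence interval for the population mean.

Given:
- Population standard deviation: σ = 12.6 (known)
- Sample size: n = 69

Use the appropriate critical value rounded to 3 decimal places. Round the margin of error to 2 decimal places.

The population standard deviation σ is known, so use the z-interval margin of error formula.

For 90% confidence, z* = 1.645 (from standard normal table)

Margin of error formula for z-interval: E = z* × σ/√n

E = 1.645 × 12.6/√69
  = 1.645 × 1.516862
  = 2.4952

Rounded to 2 decimal places:

2.50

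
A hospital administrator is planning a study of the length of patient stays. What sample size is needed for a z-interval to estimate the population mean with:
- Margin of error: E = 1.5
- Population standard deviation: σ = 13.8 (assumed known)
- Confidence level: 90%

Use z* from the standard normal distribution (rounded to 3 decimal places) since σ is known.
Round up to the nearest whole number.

Using z* since population σ is known (z-interval formula).

For 90% confidence, z* = 1.645 (from standard normal table)

Sample size formula for z-interval: n = (z*σ/E)²

n = (1.645 × 13.8 / 1.5)²
  = (15.134000)²
  = 229.0380

Round up to the nearest whole number: n = 230

230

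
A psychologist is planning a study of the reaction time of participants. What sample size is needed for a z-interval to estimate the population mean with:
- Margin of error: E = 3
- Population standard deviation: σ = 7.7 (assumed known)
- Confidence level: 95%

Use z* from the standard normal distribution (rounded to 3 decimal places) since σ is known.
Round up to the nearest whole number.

Using z* since population σ is known (z-interval formula).

For 95% confidence, z* = 1.96 (from standard normal table)

Sample size formula for z-interval: n = (z*σ/E)²

n = (1.96 × 7.7 / 3)²
  = (5.030667)²
  = 25.3076

Round up to the nearest whole number: n = 26

26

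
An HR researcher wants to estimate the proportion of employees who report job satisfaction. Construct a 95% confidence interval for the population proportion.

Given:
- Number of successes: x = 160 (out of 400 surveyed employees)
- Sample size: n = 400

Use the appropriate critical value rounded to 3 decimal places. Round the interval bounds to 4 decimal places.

Sample proportion: p̂ = 160/400 = 0.400000

Check conditions for normal approximation:
  np̂ = 160 ≥ 10 ✓
  n(1-p̂) = 240 ≥ 10 ✓

The sample is large enough, so use a z-interval (normal approximation) for the proportion.

For 95% confidence, z* = 1.96 (from standard normal table)

Standard error: SE = √(p̂(1-p̂)/n) = √(0.400000×0.600000/400) = 0.02449490

Margin of error: E = z* × SE = 1.96 × 0.02449490 = 0.048010

Z-interval: p̂ ± E = 0.400000 ± 0.048010 = (0.351990, 0.448010)

Rounded to 4 decimal places:

(0.3520, 0.4480)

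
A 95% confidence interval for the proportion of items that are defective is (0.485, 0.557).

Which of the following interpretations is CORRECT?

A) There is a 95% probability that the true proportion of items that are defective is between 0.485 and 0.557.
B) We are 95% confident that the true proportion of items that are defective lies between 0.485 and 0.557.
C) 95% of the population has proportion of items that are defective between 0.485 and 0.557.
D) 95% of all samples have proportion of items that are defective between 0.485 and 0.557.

A confidence interval represents our confidence in the procedure, not a probability statement about the parameter.

Key concept: If we repeated this sampling process many times and computed a 95% CI each time, about 95% of those intervals would contain the true population parameter.

For this specific interval (0.485, 0.557):
- Midpoint (point estimate): 0.521
- Margin of error: 0.036

The correct interpretation is the one stating confidence that the true parameter lies in the interval — option B.

B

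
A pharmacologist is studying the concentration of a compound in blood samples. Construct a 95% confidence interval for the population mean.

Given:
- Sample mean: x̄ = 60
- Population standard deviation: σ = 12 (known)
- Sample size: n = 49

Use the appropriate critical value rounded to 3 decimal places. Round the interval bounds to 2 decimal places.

The population standard deviation σ is known, so use a z-interval (standard normal critical value).

For 95% confidence, z* = 1.96 (from standard normal table)

Standard error: SE = σ/√n = 12/√49 = 1.714286

Margin of error: E = z* × SE = 1.96 × 1.714286 = 3.3600

Z-interval: x̄ ± E = 60 ± 3.3600 = (56.6400, 63.3600)

Rounded to 2 decimal places:

(56.64, 63.36)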